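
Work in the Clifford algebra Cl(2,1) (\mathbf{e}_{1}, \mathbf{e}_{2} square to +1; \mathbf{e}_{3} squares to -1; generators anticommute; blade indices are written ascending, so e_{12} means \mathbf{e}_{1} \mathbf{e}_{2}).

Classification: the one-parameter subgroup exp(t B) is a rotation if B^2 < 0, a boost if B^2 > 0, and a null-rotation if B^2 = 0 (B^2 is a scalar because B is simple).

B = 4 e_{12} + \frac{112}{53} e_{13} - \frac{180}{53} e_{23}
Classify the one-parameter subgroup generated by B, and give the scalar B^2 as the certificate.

B^2 term by term: the squares give (4)^2*(e_{12})^2 + (\frac{112}{53})^2*(e_{13})^2 + (-\frac{180}{53})^2*(e_{23})^2 = 16*(-1) + \frac{12544}{2809}*(+1) + \frac{32400}{2809}*(+1) = 0 (each basis 2-blade squares to minus the product of its generators' squares); cross terms between blades sharing an index anticommute and cancel. So B^2 = 0.
Answer: null-rotation, certificate B^2 = 0. Note: conjugating B changes its blade decomposition but never the scalar B^2 = 0, whose sign settles the classification.


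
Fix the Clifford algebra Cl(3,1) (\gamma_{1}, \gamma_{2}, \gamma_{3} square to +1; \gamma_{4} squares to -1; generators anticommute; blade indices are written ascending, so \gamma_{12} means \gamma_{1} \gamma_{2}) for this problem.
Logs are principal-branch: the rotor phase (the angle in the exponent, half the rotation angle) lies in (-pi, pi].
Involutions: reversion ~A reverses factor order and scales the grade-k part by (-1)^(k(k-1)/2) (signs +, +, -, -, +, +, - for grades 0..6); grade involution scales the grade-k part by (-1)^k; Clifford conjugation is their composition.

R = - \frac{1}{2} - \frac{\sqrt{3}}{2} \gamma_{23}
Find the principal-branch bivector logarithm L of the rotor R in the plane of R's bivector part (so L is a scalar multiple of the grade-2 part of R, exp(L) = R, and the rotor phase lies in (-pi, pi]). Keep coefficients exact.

The scalar part of R is - \frac{1}{2}, and that scalar determines the rotor phase on the principal branch; recovering the unit plane as bivector-part over sine of the phase gives L = phase * plane.
Concretely: cos(phase) = - \frac{1}{2} gives phase = ±\frac{2 \pi}{3}, and since phase/sin(phase) is even the sign is immaterial: L = (phase/sin(phase)) * <R>_2 = (\frac{4 \sqrt{3} \pi}{9}) * <R>_2.
Answer: - \frac{2 \pi}{3} \gamma_{23}


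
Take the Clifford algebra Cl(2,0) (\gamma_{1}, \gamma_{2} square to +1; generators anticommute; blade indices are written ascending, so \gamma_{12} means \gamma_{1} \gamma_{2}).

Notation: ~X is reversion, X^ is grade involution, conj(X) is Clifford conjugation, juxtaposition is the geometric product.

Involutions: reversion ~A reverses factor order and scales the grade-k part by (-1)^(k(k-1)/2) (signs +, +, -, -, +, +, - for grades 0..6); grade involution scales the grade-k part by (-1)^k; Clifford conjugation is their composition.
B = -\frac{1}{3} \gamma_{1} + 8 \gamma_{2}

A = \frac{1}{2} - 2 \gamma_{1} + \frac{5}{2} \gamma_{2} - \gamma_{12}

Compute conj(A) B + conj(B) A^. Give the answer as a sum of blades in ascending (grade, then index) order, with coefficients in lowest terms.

first term: -\frac{62}{3} + \frac{47}{6} \gamma_{1} + \frac{13}{3} \gamma_{2} + \frac{91}{6} \gamma_{12}
second term: \frac{62}{3} - \frac{47}{6} \gamma_{1} - \frac{13}{3} \gamma_{2} + \frac{91}{6} \gamma_{12}
Answer: \frac{91}{3} \gamma_{12}


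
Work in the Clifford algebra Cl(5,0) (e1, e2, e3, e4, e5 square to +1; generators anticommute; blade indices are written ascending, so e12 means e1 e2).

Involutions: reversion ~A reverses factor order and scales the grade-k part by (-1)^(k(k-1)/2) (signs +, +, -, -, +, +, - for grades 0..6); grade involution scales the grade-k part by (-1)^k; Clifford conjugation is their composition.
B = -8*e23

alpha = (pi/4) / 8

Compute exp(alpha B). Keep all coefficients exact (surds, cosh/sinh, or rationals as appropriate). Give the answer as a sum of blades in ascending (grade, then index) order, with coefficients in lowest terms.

B^2 = (-8)^2*(e23)^2 = 64*(-1) = -64 (a basis 2-blade squares to minus the product of its generators' squares).
B^2 = -64 — the negative square puts this in the circular regime; l = 8, alpha*l = pi/4, so exp(alpha B) = cos(pi/4) + (sin(pi/4)/8)*B = sqrt(2)/2 + (sqrt(2)/16)*B.
Answer: sqrt(2)/2 - sqrt(2)/2*e23


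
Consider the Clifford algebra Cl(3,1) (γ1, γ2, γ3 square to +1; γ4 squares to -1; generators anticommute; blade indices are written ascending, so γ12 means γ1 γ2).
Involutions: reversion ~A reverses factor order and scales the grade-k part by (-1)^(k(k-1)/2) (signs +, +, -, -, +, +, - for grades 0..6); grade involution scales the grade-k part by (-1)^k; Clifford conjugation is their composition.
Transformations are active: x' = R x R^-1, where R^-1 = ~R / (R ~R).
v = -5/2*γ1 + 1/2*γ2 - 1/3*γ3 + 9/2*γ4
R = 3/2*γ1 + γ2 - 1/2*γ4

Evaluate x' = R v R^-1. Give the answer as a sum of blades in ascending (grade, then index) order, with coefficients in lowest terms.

~R = 3/2*γ1 + γ2 - 1/2*γ4, and R ~R = 3, so R^-1 = ~R / (3).
R v = -1 + 13/4*γ12 - 1/2*γ13 + 11/2*γ14 - 1/3*γ23 + 19/4*γ24 - 1/6*γ34
Answer: 3/2*γ1 - 7/6*γ2 + 1/3*γ3 - 25/6*γ4


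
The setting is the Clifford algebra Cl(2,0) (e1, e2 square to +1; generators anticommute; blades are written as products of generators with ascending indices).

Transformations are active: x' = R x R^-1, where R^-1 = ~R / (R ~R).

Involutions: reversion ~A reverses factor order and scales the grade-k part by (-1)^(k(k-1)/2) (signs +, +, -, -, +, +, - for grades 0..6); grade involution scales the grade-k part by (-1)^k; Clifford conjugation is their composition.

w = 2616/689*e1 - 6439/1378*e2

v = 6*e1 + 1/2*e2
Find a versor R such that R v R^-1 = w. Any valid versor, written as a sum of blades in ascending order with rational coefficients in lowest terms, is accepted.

Take R = v + w = 6750/689*e1 - 2875/689*e2. Because q(v) = q(w) = 145/4, conjugation by R sends v exactly to w.
Answer: 6750/689*e1 - 2875/689*e2


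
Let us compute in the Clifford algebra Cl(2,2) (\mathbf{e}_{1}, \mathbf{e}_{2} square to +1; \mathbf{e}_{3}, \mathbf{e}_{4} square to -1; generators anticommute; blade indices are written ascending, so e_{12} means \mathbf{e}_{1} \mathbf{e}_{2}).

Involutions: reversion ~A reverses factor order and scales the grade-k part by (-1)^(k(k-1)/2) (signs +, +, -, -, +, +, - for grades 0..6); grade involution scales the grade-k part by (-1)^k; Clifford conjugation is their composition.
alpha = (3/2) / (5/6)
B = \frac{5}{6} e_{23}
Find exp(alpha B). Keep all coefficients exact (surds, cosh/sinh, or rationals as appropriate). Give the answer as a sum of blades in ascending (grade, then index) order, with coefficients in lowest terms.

B^2 = (\frac{5}{6})^2*(e_{23})^2 = \frac{25}{36}*(+1) = \frac{25}{36} (a basis 2-blade squares to minus the product of its generators' squares).
B^2 = \frac{25}{36} — since the square is positive, the closed form is hyperbolic: l = \frac{5}{6}, alpha*l = \frac{3}{2}, so exp(alpha B) = cosh(\frac{3}{2}) + (sinh(\frac{3}{2})/(\frac{5}{6}))*B = \cosh{\left(\frac{3}{2} \right)} + (\frac{6 \sinh{\left(\frac{3}{2} \right)}}{5})*B.
Answer: \cosh{\left(\frac{3}{2} \right)} + \sinh{\left(\frac{3}{2} \right)} e_{23}


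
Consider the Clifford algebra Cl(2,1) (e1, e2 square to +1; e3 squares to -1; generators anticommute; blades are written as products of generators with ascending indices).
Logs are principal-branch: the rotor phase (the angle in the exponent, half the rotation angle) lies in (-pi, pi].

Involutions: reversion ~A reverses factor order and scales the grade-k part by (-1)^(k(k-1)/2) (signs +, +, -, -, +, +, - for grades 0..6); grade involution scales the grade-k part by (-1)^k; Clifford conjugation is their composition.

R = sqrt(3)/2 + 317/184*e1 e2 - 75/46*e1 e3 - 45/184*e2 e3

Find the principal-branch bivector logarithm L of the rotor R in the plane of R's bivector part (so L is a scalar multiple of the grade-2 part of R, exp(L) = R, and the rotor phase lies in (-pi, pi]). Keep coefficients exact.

The scalar part of R is sqrt(3)/2, which fixes the principal-branch rotor phase; the unit plane is then the bivector part divided by the sine of that phase, and L is that plane scaled by the phase.
Concretely: cos(phase) = sqrt(3)/2 gives phase = ±pi/6, and since phase/sin(phase) is even the sign is immaterial: L = (phase/sin(phase)) * <R>_2 = (pi/3) * <R>_2.
Answer: 317*pi/552*e1 e2 - 25*pi/46*e1 e3 - 15*pi/184*e2 e3


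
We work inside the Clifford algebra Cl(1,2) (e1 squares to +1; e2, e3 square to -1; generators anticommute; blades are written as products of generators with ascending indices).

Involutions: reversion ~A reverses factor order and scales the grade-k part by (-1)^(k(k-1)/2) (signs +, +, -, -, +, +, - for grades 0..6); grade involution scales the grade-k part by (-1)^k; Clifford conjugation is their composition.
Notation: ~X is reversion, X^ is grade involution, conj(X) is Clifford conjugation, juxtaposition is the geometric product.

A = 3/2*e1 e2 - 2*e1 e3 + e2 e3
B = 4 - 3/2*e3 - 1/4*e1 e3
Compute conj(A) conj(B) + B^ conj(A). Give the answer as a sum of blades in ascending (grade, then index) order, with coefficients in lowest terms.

first term: 1/2 - 3*e1 + 3/2*e2 - 23/4*e1 e2 + 8*e1 e3 - 29/8*e2 e3 - 9/4*e1 e2 e3
second term: -1/2 + 3*e1 - 3/2*e2 - 23/4*e1 e2 + 8*e1 e3 - 29/8*e2 e3 - 9/4*e1 e2 e3
Answer: -23/2*e1 e2 + 16*e1 e3 - 29/4*e2 e3 - 9/2*e1 e2 e3


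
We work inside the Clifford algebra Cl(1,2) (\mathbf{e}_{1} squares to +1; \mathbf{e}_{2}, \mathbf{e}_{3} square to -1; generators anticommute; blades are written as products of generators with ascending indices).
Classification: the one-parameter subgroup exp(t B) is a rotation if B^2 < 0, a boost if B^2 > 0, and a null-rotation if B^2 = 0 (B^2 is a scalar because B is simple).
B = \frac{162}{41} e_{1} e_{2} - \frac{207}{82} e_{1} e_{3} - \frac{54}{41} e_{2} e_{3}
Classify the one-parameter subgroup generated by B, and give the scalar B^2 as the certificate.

B^2 term by term: the squares give (\frac{162}{41})^2*(e_{1} e_{2})^2 + (-\frac{207}{82})^2*(e_{1} e_{3})^2 + (-\frac{54}{41})^2*(e_{2} e_{3})^2 = \frac{26244}{1681}*(+1) + \frac{42849}{6724}*(+1) + \frac{2916}{1681}*(-1) = \frac{81}{4} (each basis 2-blade squares to minus the product of its generators' squares); cross terms between blades sharing an index anticommute and cancel. So B^2 = \frac{81}{4}.
Answer: boost, certificate B^2 = \frac{81}{4}. The invariant at work: B^2 = \frac{81}{4} is unchanged by conjugation, hence its sign classifies the subgroup whatever basis B is written in.


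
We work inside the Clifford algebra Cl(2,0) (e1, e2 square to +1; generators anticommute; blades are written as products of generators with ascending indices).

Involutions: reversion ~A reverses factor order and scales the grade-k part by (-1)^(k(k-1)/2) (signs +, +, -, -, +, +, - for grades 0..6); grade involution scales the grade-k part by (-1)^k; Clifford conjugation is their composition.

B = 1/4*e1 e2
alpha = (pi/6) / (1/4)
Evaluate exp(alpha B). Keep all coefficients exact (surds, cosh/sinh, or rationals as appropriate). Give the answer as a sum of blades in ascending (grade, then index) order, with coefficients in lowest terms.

B^2 = (1/4)^2*(e1 e2)^2 = 1/16*(-1) = -1/16 (a basis 2-blade squares to minus the product of its generators' squares).
B^2 = -1/16 — since the square is negative, the closed form is circular: l = 1/4, alpha*l = pi/6, so exp(alpha B) = cos(pi/6) + (sin(pi/6)/(1/4))*B = sqrt(3)/2 + (2)*B.
Answer: sqrt(3)/2 + 1/2*e1 e2


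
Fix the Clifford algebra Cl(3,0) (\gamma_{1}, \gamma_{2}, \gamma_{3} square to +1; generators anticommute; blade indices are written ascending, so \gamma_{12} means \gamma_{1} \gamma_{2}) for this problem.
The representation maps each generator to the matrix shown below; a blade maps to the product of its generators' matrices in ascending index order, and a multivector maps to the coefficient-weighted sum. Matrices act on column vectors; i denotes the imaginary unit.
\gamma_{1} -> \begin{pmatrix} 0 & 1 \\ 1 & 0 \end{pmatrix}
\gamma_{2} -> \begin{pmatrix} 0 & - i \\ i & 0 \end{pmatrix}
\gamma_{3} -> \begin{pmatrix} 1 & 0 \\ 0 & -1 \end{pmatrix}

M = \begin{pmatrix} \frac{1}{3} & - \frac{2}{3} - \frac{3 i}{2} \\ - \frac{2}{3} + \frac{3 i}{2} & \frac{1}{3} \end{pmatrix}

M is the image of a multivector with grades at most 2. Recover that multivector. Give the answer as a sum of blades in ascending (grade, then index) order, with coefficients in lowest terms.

Method: 1, rho(\gamma_{1}), rho(\gamma_{2}), rho(\gamma_{3}) form a trace-orthogonal basis of the 2x2 complex matrices (tr(X Y) = 2 if X = Y, else 0), so M = m0*1 + m1*rho(\gamma_{1}) + m2*rho(\gamma_{2}) + m3*rho(\gamma_{3}) with m0 = tr(M)/2 = \frac{1}{3}, m1 = tr(M rho(\gamma_{1}))/2 = - \frac{2}{3}, m2 = tr(M rho(\gamma_{2}))/2 = \frac{3}{2}, m3 = tr(M rho(\gamma_{3}))/2 = 0.
Multiplying table entries, the bivector images are rho(\gamma_{12}) = i*rho(\gamma_{3}), rho(\gamma_{13}) = -i*rho(\gamma_{2}), rho(\gamma_{23}) = i*rho(\gamma_{1}); with real blade coefficients the real parts of m0..m3 are the coefficients of 1, \gamma_{1}, \gamma_{2}, \gamma_{3} and the imaginary parts give the bivectors (\gamma_{23}: Im m1, \gamma_{13}: -Im m2, \gamma_{12}: Im m3).
Answer: \frac{1}{3} - \frac{2}{3} \gamma_{1} + \frac{3}{2} \gamma_{2}


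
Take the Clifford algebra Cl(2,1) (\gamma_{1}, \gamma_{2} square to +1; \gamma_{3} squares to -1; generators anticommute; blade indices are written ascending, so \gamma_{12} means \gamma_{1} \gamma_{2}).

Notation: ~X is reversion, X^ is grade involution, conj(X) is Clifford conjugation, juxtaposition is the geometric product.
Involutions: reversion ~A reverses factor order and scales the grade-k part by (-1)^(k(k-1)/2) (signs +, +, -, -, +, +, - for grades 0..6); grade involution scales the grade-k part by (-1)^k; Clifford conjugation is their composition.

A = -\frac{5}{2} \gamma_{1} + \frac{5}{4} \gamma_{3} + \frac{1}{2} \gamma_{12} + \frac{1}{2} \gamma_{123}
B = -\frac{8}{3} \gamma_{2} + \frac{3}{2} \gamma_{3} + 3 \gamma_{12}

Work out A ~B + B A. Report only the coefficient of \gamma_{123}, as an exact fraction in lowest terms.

first term: -\frac{3}{8} - \frac{4}{3} \gamma_{1} + \frac{15}{2} \gamma_{2} + \frac{3}{2} \gamma_{3} + \frac{71}{12} \gamma_{12} - \frac{29}{12} \gamma_{13} + \frac{10}{3} \gamma_{23} - 3 \gamma_{123}
second term: -\frac{27}{8} + \frac{4}{3} \gamma_{1} + \frac{15}{2} \gamma_{2} - \frac{3}{2} \gamma_{3} - \frac{89}{12} \gamma_{12} + \frac{61}{12} \gamma_{13} - \frac{10}{3} \gamma_{23} + \frac{9}{2} \gamma_{123}
Answer: \frac{3}{2}


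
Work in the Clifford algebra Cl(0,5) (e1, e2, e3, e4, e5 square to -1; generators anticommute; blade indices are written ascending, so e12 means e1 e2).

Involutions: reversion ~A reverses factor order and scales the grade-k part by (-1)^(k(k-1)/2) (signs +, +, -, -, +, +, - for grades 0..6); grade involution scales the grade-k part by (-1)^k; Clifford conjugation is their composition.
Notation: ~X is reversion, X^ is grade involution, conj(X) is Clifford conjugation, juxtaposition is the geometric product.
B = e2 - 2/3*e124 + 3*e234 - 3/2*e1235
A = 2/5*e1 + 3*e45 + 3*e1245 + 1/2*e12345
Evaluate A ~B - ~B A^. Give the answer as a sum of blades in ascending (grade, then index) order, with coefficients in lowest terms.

first term: 3/4*e4 - 2*e5 + 2/5*e12 + 3/2*e15 - 4/15*e24 - 9/2*e34 - 1/3*e35 + 2*e125 + 9*e135 - 3*e145 - 42/5*e235 + 3*e245 + 33/10*e1234 + 1/2*e1345
second term: -3/4*e4 + 2*e5 + 2/5*e12 - 3/2*e15 + 4/15*e24 + 9/2*e34 + 1/3*e35 - 2*e125 + 9*e135 + 3*e145 + 48/5*e235 + 3*e245 - 57/10*e1234 - 1/2*e1345
Answer: 3/2*e4 - 4*e5 + 3*e15 - 8/15*e24 - 9*e34 - 2/3*e35 + 4*e125 - 6*e145 - 18*e235 + 9*e1234 + e1345


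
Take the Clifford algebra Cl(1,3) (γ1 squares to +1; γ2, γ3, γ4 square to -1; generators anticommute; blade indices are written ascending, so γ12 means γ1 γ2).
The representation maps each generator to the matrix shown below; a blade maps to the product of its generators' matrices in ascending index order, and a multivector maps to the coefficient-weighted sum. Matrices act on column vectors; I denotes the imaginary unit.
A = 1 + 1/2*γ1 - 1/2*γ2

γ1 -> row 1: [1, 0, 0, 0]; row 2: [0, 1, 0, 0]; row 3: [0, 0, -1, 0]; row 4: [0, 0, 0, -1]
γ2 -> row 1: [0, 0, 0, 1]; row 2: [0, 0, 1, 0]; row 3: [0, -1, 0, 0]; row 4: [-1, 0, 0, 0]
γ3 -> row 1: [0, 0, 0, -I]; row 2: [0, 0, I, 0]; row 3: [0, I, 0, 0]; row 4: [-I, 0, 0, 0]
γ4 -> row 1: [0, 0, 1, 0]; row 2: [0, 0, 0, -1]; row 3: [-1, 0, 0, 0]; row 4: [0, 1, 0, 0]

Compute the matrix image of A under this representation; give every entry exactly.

M = (1)*1 + (1/2)*rho(γ1) + (-1/2)*rho(γ2), summed entrywise (1 is the identity matrix):
Answer: row 1: [3/2, 0, 0, -1/2]; row 2: [0, 3/2, -1/2, 0]; row 3: [0, 1/2, 1/2, 0]; row 4: [1/2, 0, 0, 1/2]


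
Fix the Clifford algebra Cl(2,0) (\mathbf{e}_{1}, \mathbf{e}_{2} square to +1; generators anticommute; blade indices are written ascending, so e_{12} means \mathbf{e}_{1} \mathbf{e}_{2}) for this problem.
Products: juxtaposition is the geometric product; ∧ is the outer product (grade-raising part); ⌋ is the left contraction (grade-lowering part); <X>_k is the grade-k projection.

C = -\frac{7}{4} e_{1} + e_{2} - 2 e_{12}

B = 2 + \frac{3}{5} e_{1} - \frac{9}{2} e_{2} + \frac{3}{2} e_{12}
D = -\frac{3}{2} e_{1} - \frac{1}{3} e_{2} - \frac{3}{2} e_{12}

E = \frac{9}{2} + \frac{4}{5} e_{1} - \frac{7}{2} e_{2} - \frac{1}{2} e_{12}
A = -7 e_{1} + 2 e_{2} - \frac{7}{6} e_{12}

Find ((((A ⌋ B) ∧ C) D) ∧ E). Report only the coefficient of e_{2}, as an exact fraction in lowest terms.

step 1: -\frac{229}{20} - 3 e_{1} - \frac{21}{2} e_{2}
step 2: \frac{1603}{80} e_{1} - \frac{229}{20} e_{2} + \frac{61}{40} e_{12}
step 3: -\frac{11497}{480} - \frac{1061}{60} e_{1} - \frac{4443}{160} e_{2} - \frac{1145}{48} e_{12}
step 4: -\frac{34491}{320} - \frac{29621}{300} e_{1} - \frac{19741}{480} e_{2} - \frac{54053}{4800} e_{12}
Answer: -\frac{19741}{480}


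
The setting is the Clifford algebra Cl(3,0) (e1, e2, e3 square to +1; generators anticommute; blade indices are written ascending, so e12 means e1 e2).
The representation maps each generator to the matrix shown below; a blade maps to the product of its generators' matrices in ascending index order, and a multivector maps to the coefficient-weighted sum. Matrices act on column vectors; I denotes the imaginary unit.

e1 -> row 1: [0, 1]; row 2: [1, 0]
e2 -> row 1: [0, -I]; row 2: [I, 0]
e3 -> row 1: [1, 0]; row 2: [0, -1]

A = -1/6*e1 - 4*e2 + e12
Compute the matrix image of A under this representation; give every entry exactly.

Bivector images (products of the table entries): rho(e12) = rho(e1)rho(e2) = row 1: [I, 0]; row 2: [0, -I].
M = (-1/6)*rho(e1) + (-4)*rho(e2) + (1)*rho(e12), summed entrywise:
Answer: row 1: [I, -1/6 + 4*I]; row 2: [-1/6 - 4*I, -I]


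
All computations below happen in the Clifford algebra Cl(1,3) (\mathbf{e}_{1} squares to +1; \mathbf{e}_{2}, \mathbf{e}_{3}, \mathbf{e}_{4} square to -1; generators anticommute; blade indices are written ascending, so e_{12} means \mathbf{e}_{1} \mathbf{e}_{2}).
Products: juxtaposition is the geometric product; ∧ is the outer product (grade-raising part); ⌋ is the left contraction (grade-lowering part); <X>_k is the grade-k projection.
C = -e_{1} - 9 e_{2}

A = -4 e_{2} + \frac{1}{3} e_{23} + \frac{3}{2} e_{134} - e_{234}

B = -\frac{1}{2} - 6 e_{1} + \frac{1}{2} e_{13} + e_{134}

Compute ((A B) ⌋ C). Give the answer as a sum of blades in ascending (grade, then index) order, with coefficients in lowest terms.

step 1: -\frac{3}{2} + 2 e_{2} + \frac{3}{4} e_{4} - \frac{151}{6} e_{12} - \frac{1}{6} e_{23} - 9 e_{34} + \frac{1}{6} e_{124} - \frac{3}{4} e_{134} + \frac{1}{2} e_{234} - 2 e_{1234}
step 2: 18 + \frac{3}{2} e_{1} + \frac{27}{2} e_{2}
Answer: 18 + \frac{3}{2} e_{1} + \frac{27}{2} e_{2}


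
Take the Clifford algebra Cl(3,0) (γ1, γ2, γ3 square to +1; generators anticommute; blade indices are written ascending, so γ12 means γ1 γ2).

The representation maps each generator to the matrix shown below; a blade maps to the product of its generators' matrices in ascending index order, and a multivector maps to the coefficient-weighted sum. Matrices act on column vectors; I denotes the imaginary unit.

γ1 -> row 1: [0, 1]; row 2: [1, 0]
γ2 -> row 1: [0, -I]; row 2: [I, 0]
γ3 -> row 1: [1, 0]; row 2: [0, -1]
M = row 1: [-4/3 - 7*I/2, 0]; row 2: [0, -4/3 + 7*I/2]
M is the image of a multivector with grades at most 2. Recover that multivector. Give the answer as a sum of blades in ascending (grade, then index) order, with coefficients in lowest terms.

Method: 1, rho(γ1), rho(γ2), rho(γ3) form a trace-orthogonal basis of the 2x2 complex matrices (tr(X Y) = 2 if X = Y, else 0), so M = m0*1 + m1*rho(γ1) + m2*rho(γ2) + m3*rho(γ3) with m0 = tr(M)/2 = -4/3, m1 = tr(M rho(γ1))/2 = 0, m2 = tr(M rho(γ2))/2 = 0, m3 = tr(M rho(γ3))/2 = -7*I/2.
Multiplying table entries, the bivector images are rho(γ12) = I*rho(γ3), rho(γ13) = -I*rho(γ2), rho(γ23) = I*rho(γ1); with real blade coefficients the real parts of m0..m3 are the coefficients of 1, γ1, γ2, γ3 and the imaginary parts give the bivectors (γ23: Im m1, γ13: -Im m2, γ12: Im m3).
Answer: -4/3 - 7/2*γ12


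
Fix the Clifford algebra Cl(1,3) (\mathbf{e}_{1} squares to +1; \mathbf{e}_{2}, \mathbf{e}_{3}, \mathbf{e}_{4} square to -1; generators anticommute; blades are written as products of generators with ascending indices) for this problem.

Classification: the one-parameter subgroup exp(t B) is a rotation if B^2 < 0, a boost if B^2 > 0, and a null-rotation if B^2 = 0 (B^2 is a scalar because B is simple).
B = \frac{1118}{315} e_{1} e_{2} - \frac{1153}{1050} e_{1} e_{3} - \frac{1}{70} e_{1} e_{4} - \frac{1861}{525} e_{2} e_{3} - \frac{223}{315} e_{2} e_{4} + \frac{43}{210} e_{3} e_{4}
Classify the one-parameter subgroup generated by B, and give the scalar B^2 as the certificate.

B^2 term by term: the squares give (\frac{1118}{315})^2*(e_{1} e_{2})^2 + (-\frac{1153}{1050})^2*(e_{1} e_{3})^2 + (-\frac{1}{70})^2*(e_{1} e_{4})^2 + (-\frac{1861}{525})^2*(e_{2} e_{3})^2 + (-\frac{223}{315})^2*(e_{2} e_{4})^2 + (\frac{43}{210})^2*(e_{3} e_{4})^2 = \frac{1249924}{99225}*(+1) + \frac{1329409}{1102500}*(+1) + \frac{1}{4900}*(+1) + \frac{3463321}{275625}*(-1) + \frac{49729}{99225}*(-1) + \frac{1849}{44100}*(-1) = \frac{25}{36} (each basis 2-blade squares to minus the product of its generators' squares); cross terms between blades sharing an index anticommute and cancel; the commuting (index-disjoint) pairs give grade-4 terms 2*c*c'*(blade product), which cancel blade by blade — e_{1} e_{2} e_{3} e_{4}: \frac{48074}{33075} - \frac{257119}{165375} + \frac{1861}{18375} = 0 — confirming B is simple. So B^2 = \frac{25}{36}.
Answer: boost, certificate B^2 = \frac{25}{36}. Why this suffices: the scalar \frac{25}{36} survives any versor conjugation, so its sign alone determines the class however B is presented.


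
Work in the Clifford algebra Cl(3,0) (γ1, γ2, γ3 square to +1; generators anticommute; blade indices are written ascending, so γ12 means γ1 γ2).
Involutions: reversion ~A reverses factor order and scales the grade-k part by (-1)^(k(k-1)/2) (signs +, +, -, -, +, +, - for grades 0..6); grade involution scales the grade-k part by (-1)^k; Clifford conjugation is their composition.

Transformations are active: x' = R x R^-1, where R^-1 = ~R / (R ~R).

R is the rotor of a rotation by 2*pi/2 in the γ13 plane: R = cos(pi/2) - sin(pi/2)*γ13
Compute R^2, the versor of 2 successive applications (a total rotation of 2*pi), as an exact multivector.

The rotor phase is half the rotation angle and phases add under composition, so 2 steps in the γ13 plane accumulate phase 2*(pi/2) = pi: R^2 = cos(pi) - sin(pi)*γ13.
cos(pi) = -1 and sin(pi) = 0, so R^2 = -1. The total rotation 2*pi is 1 full turn, so every vector returns to itself, yet the rotor is -1, on the OTHER sheet of the double cover (an odd number of 2*pi turns).
Answer: -1


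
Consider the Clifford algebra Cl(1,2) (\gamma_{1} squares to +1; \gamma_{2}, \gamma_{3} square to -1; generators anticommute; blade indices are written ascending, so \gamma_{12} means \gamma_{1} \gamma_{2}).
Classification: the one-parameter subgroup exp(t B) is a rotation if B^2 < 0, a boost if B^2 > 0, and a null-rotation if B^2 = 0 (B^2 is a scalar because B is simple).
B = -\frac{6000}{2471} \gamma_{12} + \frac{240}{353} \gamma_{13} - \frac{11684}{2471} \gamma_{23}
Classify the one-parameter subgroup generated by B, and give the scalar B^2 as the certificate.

B^2 term by term: the squares give (-\frac{6000}{2471})^2*(\gamma_{12})^2 + (\frac{240}{353})^2*(\gamma_{13})^2 + (-\frac{11684}{2471})^2*(\gamma_{23})^2 = \frac{36000000}{6105841}*(+1) + \frac{57600}{124609}*(+1) + \frac{136515856}{6105841}*(-1) = -16 (each basis 2-blade squares to minus the product of its generators' squares); cross terms between blades sharing an index anticommute and cancel. So B^2 = -16.
Answer: rotation, certificate B^2 = -16. The class reads off the invariant scalar -16 directly.


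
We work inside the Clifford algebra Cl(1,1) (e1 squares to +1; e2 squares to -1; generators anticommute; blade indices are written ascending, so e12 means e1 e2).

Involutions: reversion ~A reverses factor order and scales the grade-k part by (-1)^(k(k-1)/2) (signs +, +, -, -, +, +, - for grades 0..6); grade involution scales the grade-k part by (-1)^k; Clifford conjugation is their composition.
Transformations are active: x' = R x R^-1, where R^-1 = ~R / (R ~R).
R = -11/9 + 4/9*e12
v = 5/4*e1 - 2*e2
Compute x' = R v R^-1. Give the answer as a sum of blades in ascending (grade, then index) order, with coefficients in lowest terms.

~R = -11/9 - 4/9*e12, and R ~R = 35/27, so R^-1 = ~R / (35/27).
R v = -23/36*e1 + 17/9*e2
Answer: -19/420*e1 - 164/105*e2


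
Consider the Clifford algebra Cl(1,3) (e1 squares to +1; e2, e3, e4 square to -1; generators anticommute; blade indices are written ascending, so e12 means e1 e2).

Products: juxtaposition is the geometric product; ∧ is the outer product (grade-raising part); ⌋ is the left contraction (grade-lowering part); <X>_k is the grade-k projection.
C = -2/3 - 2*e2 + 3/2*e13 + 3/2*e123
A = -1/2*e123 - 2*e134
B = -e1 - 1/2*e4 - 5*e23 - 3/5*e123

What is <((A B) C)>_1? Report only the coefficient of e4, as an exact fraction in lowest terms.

step 1: -3/10 - 5/2*e1 - e13 + 1/2*e23 + 6/5*e24 + 2*e34 + 10*e124 + 1/4*e1234
step 2: -13/10 + 11/12*e1 + 21/10*e2 - 19/4*e3 - 81/40*e4 + 17/4*e12 + 13/60*e13 - 17*e14 - 49/12*e23 - 47/40*e24 - 49/3*e34 - 49/20*e123 - 11/3*e124 - 13/10*e134 - 19*e234 - 59/30*e1234
step 3: 11/12*e1 + 21/10*e2 - 19/4*e3 - 81/40*e4
Answer: -81/40


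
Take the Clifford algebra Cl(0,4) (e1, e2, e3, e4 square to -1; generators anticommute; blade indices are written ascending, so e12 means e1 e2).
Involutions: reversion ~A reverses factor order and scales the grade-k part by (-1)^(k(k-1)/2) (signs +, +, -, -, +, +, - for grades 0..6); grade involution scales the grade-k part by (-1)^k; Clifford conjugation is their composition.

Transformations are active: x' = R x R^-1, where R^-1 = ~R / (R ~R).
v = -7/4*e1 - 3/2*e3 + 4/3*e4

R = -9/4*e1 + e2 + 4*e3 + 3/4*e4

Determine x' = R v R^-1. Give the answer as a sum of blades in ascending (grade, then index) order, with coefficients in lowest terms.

~R = -9/4*e1 + e2 + 4*e3 + 3/4*e4, and R ~R = -181/8, so R^-1 = ~R / (-181/8).
R v = 17/16 + 7/4*e12 + 83/8*e13 - 27/16*e14 - 3/2*e23 + 4/3*e24 + 155/24*e34
Answer: 355/181*e1 - 17/181*e2 + 407/362*e3 - 3049/2172*e4


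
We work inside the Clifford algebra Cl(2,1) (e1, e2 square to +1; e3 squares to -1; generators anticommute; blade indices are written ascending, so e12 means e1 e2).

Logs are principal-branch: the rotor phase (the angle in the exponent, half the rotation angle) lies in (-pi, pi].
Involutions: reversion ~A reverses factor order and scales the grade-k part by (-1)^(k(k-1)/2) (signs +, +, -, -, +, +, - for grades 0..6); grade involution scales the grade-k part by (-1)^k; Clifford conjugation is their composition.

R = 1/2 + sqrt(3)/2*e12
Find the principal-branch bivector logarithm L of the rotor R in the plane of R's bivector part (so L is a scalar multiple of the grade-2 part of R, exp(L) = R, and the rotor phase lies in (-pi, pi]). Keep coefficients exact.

The scalar part of R is 1/2, which pins the rotor phase on the principal branch; dividing the bivector part by the sine of that phase recovers the unit plane, and L is the phase times that plane.
Concretely: cos(phase) = 1/2 gives phase = ±pi/3, and since phase/sin(phase) is even the sign is immaterial: L = (phase/sin(phase)) * <R>_2 = (2*sqrt(3)*pi/9) * <R>_2.
Answer: pi/3*e12


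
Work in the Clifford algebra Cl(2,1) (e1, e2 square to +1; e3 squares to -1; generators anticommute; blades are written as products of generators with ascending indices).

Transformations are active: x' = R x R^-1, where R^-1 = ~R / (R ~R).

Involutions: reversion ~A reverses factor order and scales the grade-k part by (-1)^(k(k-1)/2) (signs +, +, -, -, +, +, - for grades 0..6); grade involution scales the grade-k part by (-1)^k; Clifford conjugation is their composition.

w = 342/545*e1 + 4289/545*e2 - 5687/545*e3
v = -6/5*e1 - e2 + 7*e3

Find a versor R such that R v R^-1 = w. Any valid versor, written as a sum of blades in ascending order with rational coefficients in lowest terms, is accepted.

Equal squares first: v^2 = w^2 = -1164/25. Then v + w = -312/545*e1 + 3744/545*e2 - 1872/545*e3 is a versor taking v to w, provided it is invertible.
Answer: -312/545*e1 + 3744/545*e2 - 1872/545*e3


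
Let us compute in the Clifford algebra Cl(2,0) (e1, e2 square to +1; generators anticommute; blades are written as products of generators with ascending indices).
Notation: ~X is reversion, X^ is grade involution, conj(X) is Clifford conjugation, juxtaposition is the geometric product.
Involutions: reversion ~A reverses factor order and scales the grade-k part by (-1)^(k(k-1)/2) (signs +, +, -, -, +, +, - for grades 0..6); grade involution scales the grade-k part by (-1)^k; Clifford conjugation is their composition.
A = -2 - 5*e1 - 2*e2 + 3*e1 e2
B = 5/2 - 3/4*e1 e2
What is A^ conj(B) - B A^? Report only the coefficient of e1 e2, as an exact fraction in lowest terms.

first term: -29/4 + 11*e1 + 35/4*e2 + 6*e1 e2
second term: -11/4 + 11*e1 + 35/4*e2 + 9*e1 e2
Answer: -3


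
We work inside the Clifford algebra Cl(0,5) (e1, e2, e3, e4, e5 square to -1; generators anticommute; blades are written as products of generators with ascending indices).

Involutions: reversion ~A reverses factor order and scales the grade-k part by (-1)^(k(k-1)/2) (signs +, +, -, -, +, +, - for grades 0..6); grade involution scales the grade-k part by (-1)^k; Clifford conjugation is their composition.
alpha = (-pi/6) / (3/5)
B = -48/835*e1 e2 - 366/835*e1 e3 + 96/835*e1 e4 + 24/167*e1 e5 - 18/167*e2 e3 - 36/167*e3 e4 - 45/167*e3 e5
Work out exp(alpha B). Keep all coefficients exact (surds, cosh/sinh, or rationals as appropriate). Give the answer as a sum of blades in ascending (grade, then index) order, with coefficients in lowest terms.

B^2 term by term: the squares give (-48/835)^2*(e1 e2)^2 + (-366/835)^2*(e1 e3)^2 + (96/835)^2*(e1 e4)^2 + (24/167)^2*(e1 e5)^2 + (-18/167)^2*(e2 e3)^2 + (-36/167)^2*(e3 e4)^2 + (-45/167)^2*(e3 e5)^2 = 2304/697225*(-1) + 133956/697225*(-1) + 9216/697225*(-1) + 576/27889*(-1) + 324/27889*(-1) + 1296/27889*(-1) + 2025/27889*(-1) = -9/25 (each basis 2-blade squares to minus the product of its generators' squares); cross terms between blades sharing an index anticommute and cancel; the commuting (index-disjoint) pairs give grade-4 terms 2*c*c'*(blade product), which cancel blade by blade — e1 e2 e3 e4: 3456/139445 - 3456/139445 = 0; e1 e2 e3 e5: 864/27889 - 864/27889 = 0; e1 e3 e4 e5: 1728/27889 - 1728/27889 = 0 — confirming B is simple. So B^2 = -9/25.
B^2 = -9/25 — since the square is negative, the closed form is circular: l = 3/5, alpha*l = -pi/6, so exp(alpha B) = cos(-pi/6) + (sin(-pi/6)/(3/5))*B = sqrt(3)/2 + (-5/6)*B.
Answer: sqrt(3)/2 + 8/167*e1 e2 + 61/167*e1 e3 - 16/167*e1 e4 - 20/167*e1 e5 + 15/167*e2 e3 + 30/167*e3 e4 + 75/334*e3 e5


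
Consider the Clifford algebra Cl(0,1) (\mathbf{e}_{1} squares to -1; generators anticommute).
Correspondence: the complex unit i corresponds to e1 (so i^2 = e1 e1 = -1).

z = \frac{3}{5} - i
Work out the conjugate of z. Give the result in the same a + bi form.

In blades: z = \frac{3}{5} - e_{1}.
Conjugation here is Clifford conjugation: the scalar is fixed and the grade-1 and grade-2 blades all flip sign, giving \frac{3}{5} + e_{1}; translating back:
Answer: \frac{3}{5} + i


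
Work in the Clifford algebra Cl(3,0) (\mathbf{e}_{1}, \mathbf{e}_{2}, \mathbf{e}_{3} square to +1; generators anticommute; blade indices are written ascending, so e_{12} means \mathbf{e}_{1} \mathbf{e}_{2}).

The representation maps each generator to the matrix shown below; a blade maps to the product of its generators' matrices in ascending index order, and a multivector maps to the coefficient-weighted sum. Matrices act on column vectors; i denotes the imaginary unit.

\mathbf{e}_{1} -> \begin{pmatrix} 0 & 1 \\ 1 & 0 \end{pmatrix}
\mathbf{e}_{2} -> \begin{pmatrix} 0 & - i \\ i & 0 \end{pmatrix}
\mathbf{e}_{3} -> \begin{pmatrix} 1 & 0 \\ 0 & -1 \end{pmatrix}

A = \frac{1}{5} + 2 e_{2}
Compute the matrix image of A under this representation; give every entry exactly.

M = (\frac{1}{5})*1 + (2)*rho(e_{2}), summed entrywise (1 is the identity matrix):
Answer: \begin{pmatrix} \frac{1}{5} & - 2 i \\ 2 i & \frac{1}{5} \end{pmatrix}


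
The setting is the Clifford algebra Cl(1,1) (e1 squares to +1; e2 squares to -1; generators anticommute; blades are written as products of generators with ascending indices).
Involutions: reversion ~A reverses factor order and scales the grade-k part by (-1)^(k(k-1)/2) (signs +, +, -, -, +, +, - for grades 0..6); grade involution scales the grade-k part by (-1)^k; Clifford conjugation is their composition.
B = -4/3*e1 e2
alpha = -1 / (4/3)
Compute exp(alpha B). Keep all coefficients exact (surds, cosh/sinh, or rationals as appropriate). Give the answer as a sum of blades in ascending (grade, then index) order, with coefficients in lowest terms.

B^2 = (-4/3)^2*(e1 e2)^2 = 16/9*(+1) = 16/9 (a basis 2-blade squares to minus the product of its generators' squares).
B^2 = 16/9 — hyperbolic case — the even/odd split gives cosh and sinh: l = 4/3, alpha*l = -1, so exp(alpha B) = cosh(-1) + (sinh(-1)/(4/3))*B = cosh(1) + (-3*sinh(1)/4)*B.
Answer: cosh(1) + sinh(1)*e1 e2


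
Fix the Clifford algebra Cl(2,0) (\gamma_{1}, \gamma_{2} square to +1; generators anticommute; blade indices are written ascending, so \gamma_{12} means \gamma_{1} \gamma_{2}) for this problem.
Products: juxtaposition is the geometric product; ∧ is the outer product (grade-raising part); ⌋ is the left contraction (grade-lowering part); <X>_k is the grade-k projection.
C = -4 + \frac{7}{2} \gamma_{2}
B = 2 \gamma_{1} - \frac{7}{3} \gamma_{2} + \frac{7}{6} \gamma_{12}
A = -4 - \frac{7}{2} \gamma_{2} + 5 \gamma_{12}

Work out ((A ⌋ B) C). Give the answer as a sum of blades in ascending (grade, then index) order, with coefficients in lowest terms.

step 1: \frac{7}{3} - \frac{47}{12} \gamma_{1} + \frac{28}{3} \gamma_{2} - \frac{14}{3} \gamma_{12}
step 2: \frac{70}{3} - \frac{2}{3} \gamma_{1} - \frac{175}{6} \gamma_{2} + \frac{119}{24} \gamma_{12}
Answer: \frac{70}{3} - \frac{2}{3} \gamma_{1} - \frac{175}{6} \gamma_{2} + \frac{119}{24} \gamma_{12}


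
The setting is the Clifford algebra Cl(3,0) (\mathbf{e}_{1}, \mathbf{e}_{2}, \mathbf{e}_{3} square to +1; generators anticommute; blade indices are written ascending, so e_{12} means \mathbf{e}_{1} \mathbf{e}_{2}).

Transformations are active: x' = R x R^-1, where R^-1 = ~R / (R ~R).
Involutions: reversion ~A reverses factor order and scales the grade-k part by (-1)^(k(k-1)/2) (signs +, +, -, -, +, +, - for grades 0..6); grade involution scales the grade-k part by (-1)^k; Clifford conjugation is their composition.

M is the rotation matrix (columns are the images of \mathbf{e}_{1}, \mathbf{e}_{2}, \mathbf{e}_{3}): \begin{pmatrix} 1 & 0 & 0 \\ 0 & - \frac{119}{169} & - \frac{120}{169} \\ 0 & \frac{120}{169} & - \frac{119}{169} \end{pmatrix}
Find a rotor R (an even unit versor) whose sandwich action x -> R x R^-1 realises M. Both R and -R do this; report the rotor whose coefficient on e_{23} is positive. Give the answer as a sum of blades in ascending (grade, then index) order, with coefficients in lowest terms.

Method: write R = a + b12*e_{12} + b13*e_{13} + b23*e_{23} with a^2 + b12^2 + b13^2 + b23^2 = 1 (so R^-1 = ~R). Expanding the columns R e_j ~R gives tr M = 4a^2 - 1 and, from the antisymmetric part, M21 - M12 = -4a*b12, M13 - M31 = 4a*b13, M32 - M23 = -4a*b23.
Here tr M = -\frac{69}{169}, so a^2 = (1 + tr M)/4 = \frac{25}{169} and a = ±\frac{5}{13}. Taking a = \frac{5}{13}: M21 - M12 = 0, M13 - M31 = 0, M32 - M23 = \frac{240}{169}, giving b12 = 0, b13 = 0, b23 = -\frac{12}{13}, i.e. R = \frac{5}{13} - \frac{12}{13} e_{23}.
Its e_{23} coefficient is negative, so report the other preimage -R.
Answer: -\frac{5}{13} + \frac{12}{13} e_{23}. Note: both R and -R realise this M (trace -\frac{69}{169}); the covering map identifies them, and the e_{23}-coefficient sign is the tie-breaker.


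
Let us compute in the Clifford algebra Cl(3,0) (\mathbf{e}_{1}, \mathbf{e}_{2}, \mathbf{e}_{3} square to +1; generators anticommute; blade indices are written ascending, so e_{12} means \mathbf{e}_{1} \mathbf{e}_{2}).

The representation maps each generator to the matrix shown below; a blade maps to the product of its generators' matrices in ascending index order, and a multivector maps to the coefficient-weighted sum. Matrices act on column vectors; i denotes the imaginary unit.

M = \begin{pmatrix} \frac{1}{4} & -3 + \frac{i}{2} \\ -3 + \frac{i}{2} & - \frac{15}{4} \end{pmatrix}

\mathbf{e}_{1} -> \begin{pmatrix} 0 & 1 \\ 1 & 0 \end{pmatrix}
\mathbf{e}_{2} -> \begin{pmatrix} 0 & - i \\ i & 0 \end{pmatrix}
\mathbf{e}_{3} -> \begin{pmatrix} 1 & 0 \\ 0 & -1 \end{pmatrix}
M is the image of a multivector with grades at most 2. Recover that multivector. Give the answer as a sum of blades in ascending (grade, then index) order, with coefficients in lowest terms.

Method: 1, rho(e_{1}), rho(e_{2}), rho(e_{3}) form a trace-orthogonal basis of the 2x2 complex matrices (tr(X Y) = 2 if X = Y, else 0), so M = m0*1 + m1*rho(e_{1}) + m2*rho(e_{2}) + m3*rho(e_{3}) with m0 = tr(M)/2 = - \frac{7}{4}, m1 = tr(M rho(e_{1}))/2 = -3 + \frac{i}{2}, m2 = tr(M rho(e_{2}))/2 = 0, m3 = tr(M rho(e_{3}))/2 = 2.
Multiplying table entries, the bivector images are rho(e_{12}) = i*rho(e_{3}), rho(e_{13}) = -i*rho(e_{2}), rho(e_{23}) = i*rho(e_{1}); with real blade coefficients the real parts of m0..m3 are the coefficients of 1, e_{1}, e_{2}, e_{3} and the imaginary parts give the bivectors (e_{23}: Im m1, e_{13}: -Im m2, e_{12}: Im m3).
Answer: -\frac{7}{4} - 3 e_{1} + 2 e_{3} + \frac{1}{2} e_{23}


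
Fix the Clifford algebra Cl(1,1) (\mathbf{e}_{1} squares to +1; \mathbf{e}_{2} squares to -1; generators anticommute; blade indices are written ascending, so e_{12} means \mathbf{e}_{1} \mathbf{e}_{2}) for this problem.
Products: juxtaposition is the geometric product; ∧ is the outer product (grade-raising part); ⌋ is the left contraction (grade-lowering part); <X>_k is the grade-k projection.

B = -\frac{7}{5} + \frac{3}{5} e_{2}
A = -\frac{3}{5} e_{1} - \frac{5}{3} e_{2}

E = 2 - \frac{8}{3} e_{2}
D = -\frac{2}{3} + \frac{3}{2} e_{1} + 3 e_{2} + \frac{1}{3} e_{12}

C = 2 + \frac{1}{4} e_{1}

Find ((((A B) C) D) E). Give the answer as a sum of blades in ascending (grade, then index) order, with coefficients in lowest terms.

step 1: 1 + \frac{21}{25} e_{1} + \frac{7}{3} e_{2} - \frac{9}{25} e_{12}
step 2: \frac{221}{100} + \frac{193}{100} e_{1} + \frac{1427}{300} e_{2} - \frac{391}{300} e_{12}
step 3: -\frac{23909}{1800} + \frac{13543}{1800} e_{1} + \frac{10903}{1800} e_{2} + \frac{469}{1800} e_{12}
step 4: -\frac{5623}{540} + \frac{8501}{540} e_{1} + \frac{25669}{540} e_{2} - \frac{10553}{540} e_{12}
Answer: -\frac{5623}{540} + \frac{8501}{540} e_{1} + \frac{25669}{540} e_{2} - \frac{10553}{540} e_{12}
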